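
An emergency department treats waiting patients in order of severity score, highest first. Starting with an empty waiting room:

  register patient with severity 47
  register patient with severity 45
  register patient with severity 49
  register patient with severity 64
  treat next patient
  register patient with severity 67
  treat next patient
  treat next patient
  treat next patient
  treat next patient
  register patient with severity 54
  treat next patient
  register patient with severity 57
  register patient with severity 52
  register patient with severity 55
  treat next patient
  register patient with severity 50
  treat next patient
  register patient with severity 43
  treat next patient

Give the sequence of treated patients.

64, 67, 49, 47, 45, 54, 57, 55, 52

insert 47 → {47}
insert 45 → {47, 45}
insert 49 → {49, 47, 45}
insert 64 → {64, 49, 47, 45}
treat next patient → 64; now {49, 47, 45}
insert 67 → {67, 49, 47, 45}
treat next patient → 67; now {49, 47, 45}
treat next patient → 49; now {47, 45}
treat next patient → 47; now {45}
treat next patient → 45; now {}
insert 54 → {54}
treat next patient → 54; now {}
insert 57 → {57}
insert 52 → {57, 52}
insert 55 → {57, 55, 52}
treat next patient → 57; now {55, 52}
insert 50 → {55, 52, 50}
treat next patient → 55; now {52, 50}
insert 43 → {52, 50, 43}
treat next patient → 52; now {50, 43}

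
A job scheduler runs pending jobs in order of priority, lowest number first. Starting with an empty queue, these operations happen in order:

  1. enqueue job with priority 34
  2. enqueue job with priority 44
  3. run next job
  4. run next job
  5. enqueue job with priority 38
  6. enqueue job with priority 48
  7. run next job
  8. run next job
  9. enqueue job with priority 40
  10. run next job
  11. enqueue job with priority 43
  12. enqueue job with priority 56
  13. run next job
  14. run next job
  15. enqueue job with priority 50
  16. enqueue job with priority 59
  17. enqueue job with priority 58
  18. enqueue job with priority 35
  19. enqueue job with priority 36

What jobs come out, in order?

34 → 44 → 38 → 48 → 40 → 43 → 56

insert 34 → {34}
insert 44 → {34, 44}
run next job → 34; now {44}
run next job → 44; now {}
insert 38 → {38}
insert 48 → {38, 48}
run next job → 38; now {48}
run next job → 48; now {}
insert 40 → {40}
run next job → 40; now {}
insert 43 → {43}
insert 56 → {43, 56}
run next job → 43; now {56}
run next job → 56; now {}
insert 50 → {50}
insert 59 → {50, 59}
insert 58 → {50, 58, 59}
insert 35 → {35, 50, 58, 59}
insert 36 → {35, 36, 50, 58, 59}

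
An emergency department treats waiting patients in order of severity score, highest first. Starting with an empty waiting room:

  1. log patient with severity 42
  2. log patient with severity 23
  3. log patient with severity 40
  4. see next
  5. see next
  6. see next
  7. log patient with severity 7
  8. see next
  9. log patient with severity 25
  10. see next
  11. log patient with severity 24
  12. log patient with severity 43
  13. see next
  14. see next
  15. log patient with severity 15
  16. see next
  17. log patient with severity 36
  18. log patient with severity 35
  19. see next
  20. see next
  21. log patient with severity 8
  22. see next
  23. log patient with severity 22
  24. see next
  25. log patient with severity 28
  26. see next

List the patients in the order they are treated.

42, 40, 23, 7, 25, 43, 24, 15, 36, 35, 8, 22, 28

insert 42 → {42}
insert 23 → {42, 23}
insert 40 → {42, 40, 23}
see next → 42; now {40, 23}
see next → 40; now {23}
see next → 23; now {}
insert 7 → {7}
see next → 7; now {}
insert 25 → {25}
see next → 25; now {}
insert 24 → {24}
insert 43 → {43, 24}
see next → 43; now {24}
see next → 24; now {}
insert 15 → {15}
see next → 15; now {}
insert 36 → {36}
insert 35 → {36, 35}
see next → 36; now {35}
see next → 35; now {}
insert 8 → {8}
see next → 8; now {}
insert 22 → {22}
see next → 22; now {}
insert 28 → {28}
see next → 28; now {}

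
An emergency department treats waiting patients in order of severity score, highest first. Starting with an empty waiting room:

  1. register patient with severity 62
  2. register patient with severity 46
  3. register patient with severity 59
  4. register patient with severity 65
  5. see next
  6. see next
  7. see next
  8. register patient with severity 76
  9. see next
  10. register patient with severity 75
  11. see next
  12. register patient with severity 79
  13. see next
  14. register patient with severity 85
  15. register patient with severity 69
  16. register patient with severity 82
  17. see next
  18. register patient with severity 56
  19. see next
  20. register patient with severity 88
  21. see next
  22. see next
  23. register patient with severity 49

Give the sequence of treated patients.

insert 62 → {62}
insert 46 → {62, 46}
insert 59 → {62, 59, 46}
insert 65 → {65, 62, 59, 46}
see next → 65; now {62, 59, 46}
see next → 62; now {59, 46}
see next → 59; now {46}
insert 76 → {76, 46}
see next → 76; now {46}
insert 75 → {75, 46}
see next → 75; now {46}
insert 79 → {79, 46}
see next → 79; now {46}
insert 85 → {85, 46}
insert 69 → {85, 69, 46}
insert 82 → {85, 82, 69, 46}
see next → 85; now {82, 69, 46}
insert 56 → {82, 69, 56, 46}
see next → 82; now {69, 56, 46}
insert 88 → {88, 69, 56, 46}
see next → 88; now {69, 56, 46}
see next → 69; now {56, 46}
insert 49 → {56, 49, 46}

65, 62, 59, 76, 75, 79, 85, 82, 88, 69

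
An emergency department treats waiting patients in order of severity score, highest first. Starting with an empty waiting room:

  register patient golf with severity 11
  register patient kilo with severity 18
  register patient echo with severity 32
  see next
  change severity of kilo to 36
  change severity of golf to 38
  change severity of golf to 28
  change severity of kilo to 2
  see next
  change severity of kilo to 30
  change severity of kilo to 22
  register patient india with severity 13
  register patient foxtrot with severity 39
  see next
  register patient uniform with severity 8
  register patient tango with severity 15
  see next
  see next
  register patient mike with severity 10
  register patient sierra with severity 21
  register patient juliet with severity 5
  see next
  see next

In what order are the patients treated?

[echo, golf, foxtrot, kilo, tango, sierra, india]

add golf (severity 11) → {golf:11}
add kilo (severity 18) → {kilo:18, golf:11}
add echo (severity 32) → {echo:32, kilo:18, golf:11}
see next → echo; now {kilo:18, golf:11}
update kilo to severity 36 → {kilo:36, golf:11}
update golf to severity 38 → {golf:38, kilo:36}
update golf to severity 28 → {kilo:36, golf:28}
update kilo to severity 2 → {golf:28, kilo:2}
see next → golf; now {kilo:2}
update kilo to severity 30 → {kilo:30}
update kilo to severity 22 → {kilo:22}
add india (severity 13) → {kilo:22, india:13}
add foxtrot (severity 39) → {foxtrot:39, kilo:22, india:13}
see next → foxtrot; now {kilo:22, india:13}
add uniform (severity 8) → {kilo:22, india:13, uniform:8}
add tango (severity 15) → {kilo:22, tango:15, india:13, uniform:8}
see next → kilo; now {tango:15, india:13, uniform:8}
see next → tango; now {india:13, uniform:8}
add mike (severity 10) → {india:13, mike:10, uniform:8}
add sierra (severity 21) → {sierra:21, india:13, mike:10, uniform:8}
add juliet (severity 5) → {sierra:21, india:13, mike:10, uniform:8, juliet:5}
see next → sierra; now {india:13, mike:10, uniform:8, juliet:5}
see next → india; now {mike:10, uniform:8, juliet:5}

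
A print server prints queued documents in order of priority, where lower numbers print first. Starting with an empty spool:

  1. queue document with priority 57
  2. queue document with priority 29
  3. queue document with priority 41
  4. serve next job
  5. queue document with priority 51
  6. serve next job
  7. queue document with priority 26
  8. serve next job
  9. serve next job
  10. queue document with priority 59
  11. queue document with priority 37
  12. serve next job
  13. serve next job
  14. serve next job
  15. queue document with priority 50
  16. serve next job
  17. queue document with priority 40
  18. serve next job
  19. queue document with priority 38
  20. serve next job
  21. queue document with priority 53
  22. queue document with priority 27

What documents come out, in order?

insert 57 → {57}
insert 29 → {29, 57}
insert 41 → {29, 41, 57}
serve next job → 29; now {41, 57}
insert 51 → {41, 51, 57}
serve next job → 41; now {51, 57}
insert 26 → {26, 51, 57}
serve next job → 26; now {51, 57}
serve next job → 51; now {57}
insert 59 → {57, 59}
insert 37 → {37, 57, 59}
serve next job → 37; now {57, 59}
serve next job → 57; now {59}
serve next job → 59; now {}
insert 50 → {50}
serve next job → 50; now {}
insert 40 → {40}
serve next job → 40; now {}
insert 38 → {38}
serve next job → 38; now {}
insert 53 → {53}
insert 27 → {27, 53}

[29, 41, 26, 51, 37, 57, 59, 50, 40, 38]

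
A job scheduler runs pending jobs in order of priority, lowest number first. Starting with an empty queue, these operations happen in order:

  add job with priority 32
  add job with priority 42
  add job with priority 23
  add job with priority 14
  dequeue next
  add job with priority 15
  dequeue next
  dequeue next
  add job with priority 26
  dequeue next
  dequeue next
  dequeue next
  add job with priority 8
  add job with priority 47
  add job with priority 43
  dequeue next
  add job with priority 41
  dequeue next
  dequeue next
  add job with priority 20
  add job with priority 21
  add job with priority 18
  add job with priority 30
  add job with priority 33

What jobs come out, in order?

14, 15, 23, 26, 32, 42, 8, 41, 43

insert 32 → {32}
insert 42 → {32, 42}
insert 23 → {23, 32, 42}
insert 14 → {14, 23, 32, 42}
dequeue next → 14; now {23, 32, 42}
insert 15 → {15, 23, 32, 42}
dequeue next → 15; now {23, 32, 42}
dequeue next → 23; now {32, 42}
insert 26 → {26, 32, 42}
dequeue next → 26; now {32, 42}
dequeue next → 32; now {42}
dequeue next → 42; now {}
insert 8 → {8}
insert 47 → {8, 47}
insert 43 → {8, 43, 47}
dequeue next → 8; now {43, 47}
insert 41 → {41, 43, 47}
dequeue next → 41; now {43, 47}
dequeue next → 43; now {47}
insert 20 → {20, 47}
insert 21 → {20, 21, 47}
insert 18 → {18, 20, 21, 47}
insert 30 → {18, 20, 21, 30, 47}
insert 33 → {18, 20, 21, 30, 33, 47}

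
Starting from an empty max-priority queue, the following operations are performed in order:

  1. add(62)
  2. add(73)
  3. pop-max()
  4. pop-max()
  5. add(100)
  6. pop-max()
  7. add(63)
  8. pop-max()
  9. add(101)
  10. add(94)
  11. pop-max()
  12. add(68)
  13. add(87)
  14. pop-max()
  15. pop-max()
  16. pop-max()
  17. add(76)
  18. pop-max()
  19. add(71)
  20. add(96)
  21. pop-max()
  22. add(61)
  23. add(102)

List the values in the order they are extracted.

73 → 62 → 100 → 63 → 101 → 94 → 87 → 68 → 76 → 96

insert 62 → {62}
insert 73 → {73, 62}
pop-max → 73; now {62}
pop-max → 62; now {}
insert 100 → {100}
pop-max → 100; now {}
insert 63 → {63}
pop-max → 63; now {}
insert 101 → {101}
insert 94 → {101, 94}
pop-max → 101; now {94}
insert 68 → {94, 68}
insert 87 → {94, 87, 68}
pop-max → 94; now {87, 68}
pop-max → 87; now {68}
pop-max → 68; now {}
insert 76 → {76}
pop-max → 76; now {}
insert 71 → {71}
insert 96 → {96, 71}
pop-max → 96; now {71}
insert 61 → {71, 61}
insert 102 → {102, 71, 61}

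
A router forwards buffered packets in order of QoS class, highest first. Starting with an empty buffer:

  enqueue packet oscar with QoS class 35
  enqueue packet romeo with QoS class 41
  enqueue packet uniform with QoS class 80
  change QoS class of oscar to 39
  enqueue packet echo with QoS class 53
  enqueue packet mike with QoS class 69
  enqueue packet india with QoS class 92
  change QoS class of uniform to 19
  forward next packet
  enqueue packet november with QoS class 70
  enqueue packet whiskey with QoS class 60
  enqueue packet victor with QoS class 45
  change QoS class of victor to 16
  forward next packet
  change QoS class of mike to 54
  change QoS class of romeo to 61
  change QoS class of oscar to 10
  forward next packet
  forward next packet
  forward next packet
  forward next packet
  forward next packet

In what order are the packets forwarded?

india → november → romeo → whiskey → mike → echo → uniform

add oscar (QoS class 35) → {oscar:35}
add romeo (QoS class 41) → {romeo:41, oscar:35}
add uniform (QoS class 80) → {uniform:80, romeo:41, oscar:35}
update oscar to QoS class 39 → {uniform:80, romeo:41, oscar:39}
add echo (QoS class 53) → {uniform:80, echo:53, romeo:41, oscar:39}
add mike (QoS class 69) → {uniform:80, mike:69, echo:53, romeo:41, oscar:39}
add india (QoS class 92) → {india:92, uniform:80, mike:69, echo:53, romeo:41, oscar:39}
update uniform to QoS class 19 → {india:92, mike:69, echo:53, romeo:41, oscar:39, uniform:19}
forward next packet → india; now {mike:69, echo:53, romeo:41, oscar:39, uniform:19}
add november (QoS class 70) → {november:70, mike:69, echo:53, romeo:41, oscar:39, uniform:19}
add whiskey (QoS class 60) → {november:70, mike:69, whiskey:60, echo:53, romeo:41, oscar:39, uniform:19}
add victor (QoS class 45) → {november:70, mike:69, whiskey:60, echo:53, victor:45, romeo:41, oscar:39, uniform:19}
update victor to QoS class 16 → {november:70, mike:69, whiskey:60, echo:53, romeo:41, oscar:39, uniform:19, victor:16}
forward next packet → november; now {mike:69, whiskey:60, echo:53, romeo:41, oscar:39, uniform:19, victor:16}
update mike to QoS class 54 → {whiskey:60, mike:54, echo:53, romeo:41, oscar:39, uniform:19, victor:16}
update romeo to QoS class 61 → {romeo:61, whiskey:60, mike:54, echo:53, oscar:39, uniform:19, victor:16}
update oscar to QoS class 10 → {romeo:61, whiskey:60, mike:54, echo:53, uniform:19, victor:16, oscar:10}
forward next packet → romeo; now {whiskey:60, mike:54, echo:53, uniform:19, victor:16, oscar:10}
forward next packet → whiskey; now {mike:54, echo:53, uniform:19, victor:16, oscar:10}
forward next packet → mike; now {echo:53, uniform:19, victor:16, oscar:10}
forward next packet → echo; now {uniform:19, victor:16, oscar:10}
forward next packet → uniform; now {victor:16, oscar:10}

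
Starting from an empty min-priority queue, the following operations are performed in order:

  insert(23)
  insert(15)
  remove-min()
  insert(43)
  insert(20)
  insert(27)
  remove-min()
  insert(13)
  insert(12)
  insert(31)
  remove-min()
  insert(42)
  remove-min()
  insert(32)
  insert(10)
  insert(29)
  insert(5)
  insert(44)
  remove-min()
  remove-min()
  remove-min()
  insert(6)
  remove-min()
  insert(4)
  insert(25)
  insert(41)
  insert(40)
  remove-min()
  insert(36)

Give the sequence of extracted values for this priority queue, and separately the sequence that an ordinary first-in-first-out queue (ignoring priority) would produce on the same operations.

insert 23 → {23}
insert 15 → {15, 23}
remove-min → 15; now {23}
insert 43 → {23, 43}
insert 20 → {20, 23, 43}
insert 27 → {20, 23, 27, 43}
remove-min → 20; now {23, 27, 43}
insert 13 → {13, 23, 27, 43}
insert 12 → {12, 13, 23, 27, 43}
insert 31 → {12, 13, 23, 27, 31, 43}
remove-min → 12; now {13, 23, 27, 31, 43}
insert 42 → {13, 23, 27, 31, 42, 43}
remove-min → 13; now {23, 27, 31, 42, 43}
insert 32 → {23, 27, 31, 32, 42, 43}
insert 10 → {10, 23, 27, 31, 32, 42, 43}
insert 29 → {10, 23, 27, 29, 31, 32, 42, 43}
insert 5 → {5, 10, 23, 27, 29, 31, 32, 42, 43}
insert 44 → {5, 10, 23, 27, 29, 31, 32, 42, 43, 44}
remove-min → 5; now {10, 23, 27, 29, 31, 32, 42, 43, 44}
remove-min → 10; now {23, 27, 29, 31, 32, 42, 43, 44}
remove-min → 23; now {27, 29, 31, 32, 42, 43, 44}
insert 6 → {6, 27, 29, 31, 32, 42, 43, 44}
remove-min → 6; now {27, 29, 31, 32, 42, 43, 44}
insert 4 → {4, 27, 29, 31, 32, 42, 43, 44}
insert 25 → {4, 25, 27, 29, 31, 32, 42, 43, 44}
insert 41 → {4, 25, 27, 29, 31, 32, 41, 42, 43, 44}
insert 40 → {4, 25, 27, 29, 31, 32, 40, 41, 42, 43, 44}
remove-min → 4; now {25, 27, 29, 31, 32, 40, 41, 42, 43, 44}
insert 36 → {25, 27, 29, 31, 32, 36, 40, 41, 42, 43, 44}

priority queue: 15 → 20 → 12 → 13 → 5 → 10 → 23 → 6 → 4; FIFO queue: [23, 15, 43, 20, 27, 13, 12, 31, 42]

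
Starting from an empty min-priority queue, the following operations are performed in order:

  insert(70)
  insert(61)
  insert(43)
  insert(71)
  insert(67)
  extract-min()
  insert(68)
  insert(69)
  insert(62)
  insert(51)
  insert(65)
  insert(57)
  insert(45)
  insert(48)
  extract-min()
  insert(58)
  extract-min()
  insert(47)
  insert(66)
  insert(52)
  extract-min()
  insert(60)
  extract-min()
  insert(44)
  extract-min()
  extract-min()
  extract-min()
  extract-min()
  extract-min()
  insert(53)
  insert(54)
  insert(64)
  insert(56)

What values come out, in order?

[43, 45, 48, 47, 51, 44, 52, 57, 58, 60]

insert 70 → {70}
insert 61 → {61, 70}
insert 43 → {43, 61, 70}
insert 71 → {43, 61, 70, 71}
insert 67 → {43, 61, 67, 70, 71}
extract-min → 43; now {61, 67, 70, 71}
insert 68 → {61, 67, 68, 70, 71}
insert 69 → {61, 67, 68, 69, 70, 71}
insert 62 → {61, 62, 67, 68, 69, 70, 71}
insert 51 → {51, 61, 62, 67, 68, 69, 70, 71}
insert 65 → {51, 61, 62, 65, 67, 68, 69, 70, 71}
insert 57 → {51, 57, 61, 62, 65, 67, 68, 69, 70, 71}
insert 45 → {45, 51, 57, 61, 62, 65, 67, 68, 69, 70, 71}
insert 48 → {45, 48, 51, 57, 61, 62, 65, 67, 68, 69, 70, 71}
extract-min → 45; now {48, 51, 57, 61, 62, 65, 67, 68, 69, 70, 71}
insert 58 → {48, 51, 57, 58, 61, 62, 65, 67, 68, 69, 70, 71}
extract-min → 48; now {51, 57, 58, 61, 62, 65, 67, 68, 69, 70, 71}
insert 47 → {47, 51, 57, 58, 61, 62, 65, 67, 68, 69, 70, 71}
insert 66 → {47, 51, 57, 58, 61, 62, 65, 66, 67, 68, 69, 70, 71}
insert 52 → {47, 51, 52, 57, 58, 61, 62, 65, 66, 67, 68, 69, 70, 71}
extract-min → 47; now {51, 52, 57, 58, 61, 62, 65, 66, 67, 68, 69, 70, 71}
insert 60 → {51, 52, 57, 58, 60, 61, 62, 65, 66, 67, 68, 69, 70, 71}
extract-min → 51; now {52, 57, 58, 60, 61, 62, 65, 66, 67, 68, 69, 70, 71}
insert 44 → {44, 52, 57, 58, 60, 61, 62, 65, 66, 67, 68, 69, 70, 71}
extract-min → 44; now {52, 57, 58, 60, 61, 62, 65, 66, 67, 68, 69, 70, 71}
extract-min → 52; now {57, 58, 60, 61, 62, 65, 66, 67, 68, 69, 70, 71}
extract-min → 57; now {58, 60, 61, 62, 65, 66, 67, 68, 69, 70, 71}
extract-min → 58; now {60, 61, 62, 65, 66, 67, 68, 69, 70, 71}
extract-min → 60; now {61, 62, 65, 66, 67, 68, 69, 70, 71}
insert 53 → {53, 61, 62, 65, 66, 67, 68, 69, 70, 71}
insert 54 → {53, 54, 61, 62, 65, 66, 67, 68, 69, 70, 71}
insert 64 → {53, 54, 61, 62, 64, 65, 66, 67, 68, 69, 70, 71}
insert 56 → {53, 54, 56, 61, 62, 64, 65, 66, 67, 68, 69, 70, 71}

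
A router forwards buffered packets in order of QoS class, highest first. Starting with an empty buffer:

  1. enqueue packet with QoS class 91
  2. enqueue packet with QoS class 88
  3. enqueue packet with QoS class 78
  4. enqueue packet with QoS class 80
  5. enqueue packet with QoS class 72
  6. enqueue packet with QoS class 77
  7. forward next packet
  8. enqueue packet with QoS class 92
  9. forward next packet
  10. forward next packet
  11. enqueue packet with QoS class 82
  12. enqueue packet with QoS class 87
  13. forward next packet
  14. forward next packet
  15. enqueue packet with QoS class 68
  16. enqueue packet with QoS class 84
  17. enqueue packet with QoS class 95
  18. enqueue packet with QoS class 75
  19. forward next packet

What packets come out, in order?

91 → 92 → 88 → 87 → 82 → 95

insert 91 → {91}
insert 88 → {91, 88}
insert 78 → {91, 88, 78}
insert 80 → {91, 88, 80, 78}
insert 72 → {91, 88, 80, 78, 72}
insert 77 → {91, 88, 80, 78, 77, 72}
forward next packet → 91; now {88, 80, 78, 77, 72}
insert 92 → {92, 88, 80, 78, 77, 72}
forward next packet → 92; now {88, 80, 78, 77, 72}
forward next packet → 88; now {80, 78, 77, 72}
insert 82 → {82, 80, 78, 77, 72}
insert 87 → {87, 82, 80, 78, 77, 72}
forward next packet → 87; now {82, 80, 78, 77, 72}
forward next packet → 82; now {80, 78, 77, 72}
insert 68 → {80, 78, 77, 72, 68}
insert 84 → {84, 80, 78, 77, 72, 68}
insert 95 → {95, 84, 80, 78, 77, 72, 68}
insert 75 → {95, 84, 80, 78, 77, 75, 72, 68}
forward next packet → 95; now {84, 80, 78, 77, 75, 72, 68}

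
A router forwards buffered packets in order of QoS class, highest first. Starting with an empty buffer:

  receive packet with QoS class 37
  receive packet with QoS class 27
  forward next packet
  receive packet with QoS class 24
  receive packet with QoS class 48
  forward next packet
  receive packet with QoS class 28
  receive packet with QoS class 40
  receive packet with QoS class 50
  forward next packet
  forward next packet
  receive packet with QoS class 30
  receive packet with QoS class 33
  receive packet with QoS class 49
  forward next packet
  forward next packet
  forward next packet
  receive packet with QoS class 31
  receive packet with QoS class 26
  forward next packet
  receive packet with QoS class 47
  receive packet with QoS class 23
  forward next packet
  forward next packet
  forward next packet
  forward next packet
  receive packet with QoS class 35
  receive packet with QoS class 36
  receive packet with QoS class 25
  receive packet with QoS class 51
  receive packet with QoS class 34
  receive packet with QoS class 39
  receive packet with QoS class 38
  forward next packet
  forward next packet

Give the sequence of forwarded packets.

insert 37 → {37}
insert 27 → {37, 27}
forward next packet → 37; now {27}
insert 24 → {27, 24}
insert 48 → {48, 27, 24}
forward next packet → 48; now {27, 24}
insert 28 → {28, 27, 24}
insert 40 → {40, 28, 27, 24}
insert 50 → {50, 40, 28, 27, 24}
forward next packet → 50; now {40, 28, 27, 24}
forward next packet → 40; now {28, 27, 24}
insert 30 → {30, 28, 27, 24}
insert 33 → {33, 30, 28, 27, 24}
insert 49 → {49, 33, 30, 28, 27, 24}
forward next packet → 49; now {33, 30, 28, 27, 24}
forward next packet → 33; now {30, 28, 27, 24}
forward next packet → 30; now {28, 27, 24}
insert 31 → {31, 28, 27, 24}
insert 26 → {31, 28, 27, 26, 24}
forward next packet → 31; now {28, 27, 26, 24}
insert 47 → {47, 28, 27, 26, 24}
insert 23 → {47, 28, 27, 26, 24, 23}
forward next packet → 47; now {28, 27, 26, 24, 23}
forward next packet → 28; now {27, 26, 24, 23}
forward next packet → 27; now {26, 24, 23}
forward next packet → 26; now {24, 23}
insert 35 → {35, 24, 23}
insert 36 → {36, 35, 24, 23}
insert 25 → {36, 35, 25, 24, 23}
insert 51 → {51, 36, 35, 25, 24, 23}
insert 34 → {51, 36, 35, 34, 25, 24, 23}
insert 39 → {51, 39, 36, 35, 34, 25, 24, 23}
insert 38 → {51, 39, 38, 36, 35, 34, 25, 24, 23}
forward next packet → 51; now {39, 38, 36, 35, 34, 25, 24, 23}
forward next packet → 39; now {38, 36, 35, 34, 25, 24, 23}

37 → 48 → 50 → 40 → 49 → 33 → 30 → 31 → 47 → 28 → 27 → 26 → 51 → 39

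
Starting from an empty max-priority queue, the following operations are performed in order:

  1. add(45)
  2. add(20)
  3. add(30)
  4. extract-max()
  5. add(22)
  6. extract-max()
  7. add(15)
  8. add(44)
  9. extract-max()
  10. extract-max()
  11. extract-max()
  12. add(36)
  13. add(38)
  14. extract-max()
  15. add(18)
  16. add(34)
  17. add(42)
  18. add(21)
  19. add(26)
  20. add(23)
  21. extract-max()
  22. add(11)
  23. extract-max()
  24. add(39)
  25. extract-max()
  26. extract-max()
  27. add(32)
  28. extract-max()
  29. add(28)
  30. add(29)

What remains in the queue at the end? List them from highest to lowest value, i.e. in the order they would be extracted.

29 → 28 → 26 → 23 → 21 → 18 → 15 → 11

insert 45 → {45}
insert 20 → {45, 20}
insert 30 → {45, 30, 20}
extract-max → 45; now {30, 20}
insert 22 → {30, 22, 20}
extract-max → 30; now {22, 20}
insert 15 → {22, 20, 15}
insert 44 → {44, 22, 20, 15}
extract-max → 44; now {22, 20, 15}
extract-max → 22; now {20, 15}
extract-max → 20; now {15}
insert 36 → {36, 15}
insert 38 → {38, 36, 15}
extract-max → 38; now {36, 15}
insert 18 → {36, 18, 15}
insert 34 → {36, 34, 18, 15}
insert 42 → {42, 36, 34, 18, 15}
insert 21 → {42, 36, 34, 21, 18, 15}
insert 26 → {42, 36, 34, 26, 21, 18, 15}
insert 23 → {42, 36, 34, 26, 23, 21, 18, 15}
extract-max → 42; now {36, 34, 26, 23, 21, 18, 15}
insert 11 → {36, 34, 26, 23, 21, 18, 15, 11}
extract-max → 36; now {34, 26, 23, 21, 18, 15, 11}
insert 39 → {39, 34, 26, 23, 21, 18, 15, 11}
extract-max → 39; now {34, 26, 23, 21, 18, 15, 11}
extract-max → 34; now {26, 23, 21, 18, 15, 11}
insert 32 → {32, 26, 23, 21, 18, 15, 11}
extract-max → 32; now {26, 23, 21, 18, 15, 11}
insert 28 → {28, 26, 23, 21, 18, 15, 11}
insert 29 → {29, 28, 26, 23, 21, 18, 15, 11}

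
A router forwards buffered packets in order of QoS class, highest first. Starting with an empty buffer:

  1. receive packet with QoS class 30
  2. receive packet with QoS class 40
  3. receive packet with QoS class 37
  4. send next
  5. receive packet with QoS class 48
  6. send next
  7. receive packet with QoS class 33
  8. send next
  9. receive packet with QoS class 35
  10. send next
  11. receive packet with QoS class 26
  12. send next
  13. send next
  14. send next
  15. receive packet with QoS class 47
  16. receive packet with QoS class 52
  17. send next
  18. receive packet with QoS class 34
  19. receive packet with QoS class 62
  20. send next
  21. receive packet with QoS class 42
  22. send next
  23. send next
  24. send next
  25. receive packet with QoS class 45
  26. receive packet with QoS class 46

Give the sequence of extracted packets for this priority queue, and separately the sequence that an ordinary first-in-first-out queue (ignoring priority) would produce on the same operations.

insert 30 → {30}
insert 40 → {40, 30}
insert 37 → {40, 37, 30}
send next → 40; now {37, 30}
insert 48 → {48, 37, 30}
send next → 48; now {37, 30}
insert 33 → {37, 33, 30}
send next → 37; now {33, 30}
insert 35 → {35, 33, 30}
send next → 35; now {33, 30}
insert 26 → {33, 30, 26}
send next → 33; now {30, 26}
send next → 30; now {26}
send next → 26; now {}
insert 47 → {47}
insert 52 → {52, 47}
send next → 52; now {47}
insert 34 → {47, 34}
insert 62 → {62, 47, 34}
send next → 62; now {47, 34}
insert 42 → {47, 42, 34}
send next → 47; now {42, 34}
send next → 42; now {34}
send next → 34; now {}
insert 45 → {45}
insert 46 → {46, 45}

priority queue: [40, 48, 37, 35, 33, 30, 26, 52, 62, 47, 42, 34]; FIFO queue: 30 → 40 → 37 → 48 → 33 → 35 → 26 → 47 → 52 → 34 → 62 → 42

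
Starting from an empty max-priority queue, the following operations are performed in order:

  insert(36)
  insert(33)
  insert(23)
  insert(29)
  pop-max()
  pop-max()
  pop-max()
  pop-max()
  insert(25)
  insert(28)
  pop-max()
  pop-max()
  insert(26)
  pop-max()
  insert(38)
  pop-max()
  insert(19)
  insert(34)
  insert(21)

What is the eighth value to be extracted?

38

insert 36 → {36}
insert 33 → {36, 33}
insert 23 → {36, 33, 23}
insert 29 → {36, 33, 29, 23}
pop-max → 36; now {33, 29, 23}
pop-max → 33; now {29, 23}
pop-max → 29; now {23}
pop-max → 23; now {}
insert 25 → {25}
insert 28 → {28, 25}
pop-max → 28; now {25}
pop-max → 25; now {}
insert 26 → {26}
pop-max → 26; now {}
insert 38 → {38}
pop-max → 38; now {}
insert 19 → {19}
insert 34 → {34, 19}
insert 21 → {34, 21, 19}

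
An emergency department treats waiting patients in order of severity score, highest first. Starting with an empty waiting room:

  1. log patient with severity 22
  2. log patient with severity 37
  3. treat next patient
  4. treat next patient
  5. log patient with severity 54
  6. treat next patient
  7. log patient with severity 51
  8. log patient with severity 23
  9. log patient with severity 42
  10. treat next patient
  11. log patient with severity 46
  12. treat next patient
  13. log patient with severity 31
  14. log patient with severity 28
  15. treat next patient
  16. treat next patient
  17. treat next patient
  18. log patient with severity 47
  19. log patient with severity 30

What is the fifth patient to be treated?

46

insert 22 → {22}
insert 37 → {37, 22}
treat next patient → 37; now {22}
treat next patient → 22; now {}
insert 54 → {54}
treat next patient → 54; now {}
insert 51 → {51}
insert 23 → {51, 23}
insert 42 → {51, 42, 23}
treat next patient → 51; now {42, 23}
insert 46 → {46, 42, 23}
treat next patient → 46; now {42, 23}
insert 31 → {42, 31, 23}
insert 28 → {42, 31, 28, 23}
treat next patient → 42; now {31, 28, 23}
treat next patient → 31; now {28, 23}
treat next patient → 28; now {23}
insert 47 → {47, 23}
insert 30 → {47, 30, 23}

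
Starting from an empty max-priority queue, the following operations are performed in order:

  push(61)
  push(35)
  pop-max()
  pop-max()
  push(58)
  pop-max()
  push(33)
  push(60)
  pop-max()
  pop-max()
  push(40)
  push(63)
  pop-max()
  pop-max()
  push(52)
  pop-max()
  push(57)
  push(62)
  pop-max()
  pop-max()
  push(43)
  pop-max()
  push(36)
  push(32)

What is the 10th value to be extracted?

insert 61 → {61}
insert 35 → {61, 35}
pop-max → 61; now {35}
pop-max → 35; now {}
insert 58 → {58}
pop-max → 58; now {}
insert 33 → {33}
insert 60 → {60, 33}
pop-max → 60; now {33}
pop-max → 33; now {}
insert 40 → {40}
insert 63 → {63, 40}
pop-max → 63; now {40}
pop-max → 40; now {}
insert 52 → {52}
pop-max → 52; now {}
insert 57 → {57}
insert 62 → {62, 57}
pop-max → 62; now {57}
pop-max → 57; now {}
insert 43 → {43}
pop-max → 43; now {}
insert 36 → {36}
insert 32 → {36, 32}

57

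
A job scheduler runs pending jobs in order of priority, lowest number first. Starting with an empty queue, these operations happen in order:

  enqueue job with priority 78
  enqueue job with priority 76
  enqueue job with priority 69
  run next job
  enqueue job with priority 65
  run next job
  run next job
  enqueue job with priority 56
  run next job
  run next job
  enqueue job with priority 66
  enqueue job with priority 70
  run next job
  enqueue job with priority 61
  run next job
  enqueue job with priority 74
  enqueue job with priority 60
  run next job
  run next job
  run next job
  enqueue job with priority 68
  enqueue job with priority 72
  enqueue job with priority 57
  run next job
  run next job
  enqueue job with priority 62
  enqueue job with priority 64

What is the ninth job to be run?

70

insert 78 → {78}
insert 76 → {76, 78}
insert 69 → {69, 76, 78}
run next job → 69; now {76, 78}
insert 65 → {65, 76, 78}
run next job → 65; now {76, 78}
run next job → 76; now {78}
insert 56 → {56, 78}
run next job → 56; now {78}
run next job → 78; now {}
insert 66 → {66}
insert 70 → {66, 70}
run next job → 66; now {70}
insert 61 → {61, 70}
run next job → 61; now {70}
insert 74 → {70, 74}
insert 60 → {60, 70, 74}
run next job → 60; now {70, 74}
run next job → 70; now {74}
run next job → 74; now {}
insert 68 → {68}
insert 72 → {68, 72}
insert 57 → {57, 68, 72}
run next job → 57; now {68, 72}
run next job → 68; now {72}
insert 62 → {62, 72}
insert 64 → {62, 64, 72}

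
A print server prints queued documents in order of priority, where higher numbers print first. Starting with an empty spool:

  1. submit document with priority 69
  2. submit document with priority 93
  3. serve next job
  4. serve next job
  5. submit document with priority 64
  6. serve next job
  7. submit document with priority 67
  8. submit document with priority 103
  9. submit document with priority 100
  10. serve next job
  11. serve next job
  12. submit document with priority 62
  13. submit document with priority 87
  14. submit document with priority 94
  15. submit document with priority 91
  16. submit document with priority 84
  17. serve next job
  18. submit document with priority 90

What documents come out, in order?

[93, 69, 64, 103, 100, 94]

insert 69 → {69}
insert 93 → {93, 69}
serve next job → 93; now {69}
serve next job → 69; now {}
insert 64 → {64}
serve next job → 64; now {}
insert 67 → {67}
insert 103 → {103, 67}
insert 100 → {103, 100, 67}
serve next job → 103; now {100, 67}
serve next job → 100; now {67}
insert 62 → {67, 62}
insert 87 → {87, 67, 62}
insert 94 → {94, 87, 67, 62}
insert 91 → {94, 91, 87, 67, 62}
insert 84 → {94, 91, 87, 84, 67, 62}
serve next job → 94; now {91, 87, 84, 67, 62}
insert 90 → {91, 90, 87, 84, 67, 62}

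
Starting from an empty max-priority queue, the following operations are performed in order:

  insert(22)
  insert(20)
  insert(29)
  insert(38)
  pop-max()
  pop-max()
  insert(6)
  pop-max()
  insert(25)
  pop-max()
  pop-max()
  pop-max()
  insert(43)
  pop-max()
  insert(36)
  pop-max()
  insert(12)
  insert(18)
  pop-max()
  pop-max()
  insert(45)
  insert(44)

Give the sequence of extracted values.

38, 29, 22, 25, 20, 6, 43, 36, 18, 12

insert 22 → {22}
insert 20 → {22, 20}
insert 29 → {29, 22, 20}
insert 38 → {38, 29, 22, 20}
pop-max → 38; now {29, 22, 20}
pop-max → 29; now {22, 20}
insert 6 → {22, 20, 6}
pop-max → 22; now {20, 6}
insert 25 → {25, 20, 6}
pop-max → 25; now {20, 6}
pop-max → 20; now {6}
pop-max → 6; now {}
insert 43 → {43}
pop-max → 43; now {}
insert 36 → {36}
pop-max → 36; now {}
insert 12 → {12}
insert 18 → {18, 12}
pop-max → 18; now {12}
pop-max → 12; now {}
insert 45 → {45}
insert 44 → {45, 44}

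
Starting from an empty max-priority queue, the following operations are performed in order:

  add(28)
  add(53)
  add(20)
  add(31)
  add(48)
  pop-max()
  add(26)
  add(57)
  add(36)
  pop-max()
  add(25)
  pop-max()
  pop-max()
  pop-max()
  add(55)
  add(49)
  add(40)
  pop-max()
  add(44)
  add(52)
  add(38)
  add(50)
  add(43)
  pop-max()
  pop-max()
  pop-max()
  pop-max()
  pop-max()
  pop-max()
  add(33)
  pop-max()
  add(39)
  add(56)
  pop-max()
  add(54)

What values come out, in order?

53, 57, 48, 36, 31, 55, 52, 50, 49, 44, 43, 40, 38, 56

insert 28 → {28}
insert 53 → {53, 28}
insert 20 → {53, 28, 20}
insert 31 → {53, 31, 28, 20}
insert 48 → {53, 48, 31, 28, 20}
pop-max → 53; now {48, 31, 28, 20}
insert 26 → {48, 31, 28, 26, 20}
insert 57 → {57, 48, 31, 28, 26, 20}
insert 36 → {57, 48, 36, 31, 28, 26, 20}
pop-max → 57; now {48, 36, 31, 28, 26, 20}
insert 25 → {48, 36, 31, 28, 26, 25, 20}
pop-max → 48; now {36, 31, 28, 26, 25, 20}
pop-max → 36; now {31, 28, 26, 25, 20}
pop-max → 31; now {28, 26, 25, 20}
insert 55 → {55, 28, 26, 25, 20}
insert 49 → {55, 49, 28, 26, 25, 20}
insert 40 → {55, 49, 40, 28, 26, 25, 20}
pop-max → 55; now {49, 40, 28, 26, 25, 20}
insert 44 → {49, 44, 40, 28, 26, 25, 20}
insert 52 → {52, 49, 44, 40, 28, 26, 25, 20}
insert 38 → {52, 49, 44, 40, 38, 28, 26, 25, 20}
insert 50 → {52, 50, 49, 44, 40, 38, 28, 26, 25, 20}
insert 43 → {52, 50, 49, 44, 43, 40, 38, 28, 26, 25, 20}
pop-max → 52; now {50, 49, 44, 43, 40, 38, 28, 26, 25, 20}
pop-max → 50; now {49, 44, 43, 40, 38, 28, 26, 25, 20}
pop-max → 49; now {44, 43, 40, 38, 28, 26, 25, 20}
pop-max → 44; now {43, 40, 38, 28, 26, 25, 20}
pop-max → 43; now {40, 38, 28, 26, 25, 20}
pop-max → 40; now {38, 28, 26, 25, 20}
insert 33 → {38, 33, 28, 26, 25, 20}
pop-max → 38; now {33, 28, 26, 25, 20}
insert 39 → {39, 33, 28, 26, 25, 20}
insert 56 → {56, 39, 33, 28, 26, 25, 20}
pop-max → 56; now {39, 33, 28, 26, 25, 20}
insert 54 → {54, 39, 33, 28, 26, 25, 20}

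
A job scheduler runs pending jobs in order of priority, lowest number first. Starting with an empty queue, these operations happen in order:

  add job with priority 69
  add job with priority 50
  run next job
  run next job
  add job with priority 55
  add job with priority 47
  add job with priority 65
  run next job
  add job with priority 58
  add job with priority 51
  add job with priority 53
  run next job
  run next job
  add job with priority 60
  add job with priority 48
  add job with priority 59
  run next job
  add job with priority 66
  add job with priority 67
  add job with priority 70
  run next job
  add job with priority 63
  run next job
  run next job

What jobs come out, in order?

insert 69 → {69}
insert 50 → {50, 69}
run next job → 50; now {69}
run next job → 69; now {}
insert 55 → {55}
insert 47 → {47, 55}
insert 65 → {47, 55, 65}
run next job → 47; now {55, 65}
insert 58 → {55, 58, 65}
insert 51 → {51, 55, 58, 65}
insert 53 → {51, 53, 55, 58, 65}
run next job → 51; now {53, 55, 58, 65}
run next job → 53; now {55, 58, 65}
insert 60 → {55, 58, 60, 65}
insert 48 → {48, 55, 58, 60, 65}
insert 59 → {48, 55, 58, 59, 60, 65}
run next job → 48; now {55, 58, 59, 60, 65}
insert 66 → {55, 58, 59, 60, 65, 66}
insert 67 → {55, 58, 59, 60, 65, 66, 67}
insert 70 → {55, 58, 59, 60, 65, 66, 67, 70}
run next job → 55; now {58, 59, 60, 65, 66, 67, 70}
insert 63 → {58, 59, 60, 63, 65, 66, 67, 70}
run next job → 58; now {59, 60, 63, 65, 66, 67, 70}
run next job → 59; now {60, 63, 65, 66, 67, 70}

50 → 69 → 47 → 51 → 53 → 48 → 55 → 58 → 59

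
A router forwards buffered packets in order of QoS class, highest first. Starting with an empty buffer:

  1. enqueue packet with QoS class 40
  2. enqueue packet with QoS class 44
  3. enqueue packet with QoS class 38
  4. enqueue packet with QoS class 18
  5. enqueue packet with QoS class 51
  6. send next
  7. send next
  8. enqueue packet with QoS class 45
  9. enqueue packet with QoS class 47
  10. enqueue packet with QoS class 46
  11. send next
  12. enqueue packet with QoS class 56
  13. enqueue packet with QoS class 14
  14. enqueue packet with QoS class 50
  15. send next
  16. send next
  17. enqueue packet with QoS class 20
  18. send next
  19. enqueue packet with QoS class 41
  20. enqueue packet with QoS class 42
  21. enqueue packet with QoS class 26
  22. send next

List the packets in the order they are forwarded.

51 → 44 → 47 → 56 → 50 → 46 → 45

insert 40 → {40}
insert 44 → {44, 40}
insert 38 → {44, 40, 38}
insert 18 → {44, 40, 38, 18}
insert 51 → {51, 44, 40, 38, 18}
send next → 51; now {44, 40, 38, 18}
send next → 44; now {40, 38, 18}
insert 45 → {45, 40, 38, 18}
insert 47 → {47, 45, 40, 38, 18}
insert 46 → {47, 46, 45, 40, 38, 18}
send next → 47; now {46, 45, 40, 38, 18}
insert 56 → {56, 46, 45, 40, 38, 18}
insert 14 → {56, 46, 45, 40, 38, 18, 14}
insert 50 → {56, 50, 46, 45, 40, 38, 18, 14}
send next → 56; now {50, 46, 45, 40, 38, 18, 14}
send next → 50; now {46, 45, 40, 38, 18, 14}
insert 20 → {46, 45, 40, 38, 20, 18, 14}
send next → 46; now {45, 40, 38, 20, 18, 14}
insert 41 → {45, 41, 40, 38, 20, 18, 14}
insert 42 → {45, 42, 41, 40, 38, 20, 18, 14}
insert 26 → {45, 42, 41, 40, 38, 26, 20, 18, 14}
send next → 45; now {42, 41, 40, 38, 26, 20, 18, 14}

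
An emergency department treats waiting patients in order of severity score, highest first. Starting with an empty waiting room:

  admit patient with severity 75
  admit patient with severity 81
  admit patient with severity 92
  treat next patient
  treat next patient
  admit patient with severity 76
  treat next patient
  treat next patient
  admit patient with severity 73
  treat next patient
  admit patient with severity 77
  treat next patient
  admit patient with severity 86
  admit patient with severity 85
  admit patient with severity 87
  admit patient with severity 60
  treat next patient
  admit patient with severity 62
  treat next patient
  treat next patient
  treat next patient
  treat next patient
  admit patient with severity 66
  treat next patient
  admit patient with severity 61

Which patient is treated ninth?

85

insert 75 → {75}
insert 81 → {81, 75}
insert 92 → {92, 81, 75}
treat next patient → 92; now {81, 75}
treat next patient → 81; now {75}
insert 76 → {76, 75}
treat next patient → 76; now {75}
treat next patient → 75; now {}
insert 73 → {73}
treat next patient → 73; now {}
insert 77 → {77}
treat next patient → 77; now {}
insert 86 → {86}
insert 85 → {86, 85}
insert 87 → {87, 86, 85}
insert 60 → {87, 86, 85, 60}
treat next patient → 87; now {86, 85, 60}
insert 62 → {86, 85, 62, 60}
treat next patient → 86; now {85, 62, 60}
treat next patient → 85; now {62, 60}
treat next patient → 62; now {60}
treat next patient → 60; now {}
insert 66 → {66}
treat next patient → 66; now {}
insert 61 → {61}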